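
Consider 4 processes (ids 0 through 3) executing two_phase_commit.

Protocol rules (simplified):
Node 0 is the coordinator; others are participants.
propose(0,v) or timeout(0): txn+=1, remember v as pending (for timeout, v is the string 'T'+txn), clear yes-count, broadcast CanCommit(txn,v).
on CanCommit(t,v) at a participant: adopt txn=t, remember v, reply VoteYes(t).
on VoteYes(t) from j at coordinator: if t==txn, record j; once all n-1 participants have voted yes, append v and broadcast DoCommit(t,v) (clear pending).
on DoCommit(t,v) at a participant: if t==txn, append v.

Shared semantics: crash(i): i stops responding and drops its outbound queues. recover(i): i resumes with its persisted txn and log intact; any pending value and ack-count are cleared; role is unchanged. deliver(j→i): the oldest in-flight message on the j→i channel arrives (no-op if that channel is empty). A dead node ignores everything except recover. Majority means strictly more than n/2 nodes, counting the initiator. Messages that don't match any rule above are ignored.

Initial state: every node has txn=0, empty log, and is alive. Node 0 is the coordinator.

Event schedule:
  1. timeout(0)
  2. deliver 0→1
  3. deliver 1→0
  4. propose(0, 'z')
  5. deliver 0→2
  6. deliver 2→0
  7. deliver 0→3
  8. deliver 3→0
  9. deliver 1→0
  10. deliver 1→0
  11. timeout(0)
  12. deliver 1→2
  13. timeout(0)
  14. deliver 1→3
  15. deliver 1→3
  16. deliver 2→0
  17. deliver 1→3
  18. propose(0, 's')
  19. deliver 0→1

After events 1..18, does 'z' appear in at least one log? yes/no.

after 1 — timeout(0): n0:coor/t1/[-]
after 2 — deliver 0→1: n1:part/t1/[-]
after 3 — deliver 1→0: ·
after 4 — propose(0,'z'): n0:coor/t2/[-]
after 5 — deliver 0→2: n2:part/t1/[-]
after 6 — deliver 2→0: ·
after 7 — deliver 0→3: n3:part/t1/[-]
after 8 — deliver 3→0: ·
after 9 — deliver 1→0: ·
after 10 — deliver 1→0: ·
after 11 — timeout(0): n0:coor/t3/[-]
after 12 — deliver 1→2: ·
after 13 — timeout(0): n0:coor/t4/[-]
after 14 — deliver 1→3: ·
after 15 — deliver 1→3: ·
after 16 — deliver 2→0: ·
after 17 — deliver 1→3: ·
after 18 — propose(0,'s'): n0:coor/t5/[-]

no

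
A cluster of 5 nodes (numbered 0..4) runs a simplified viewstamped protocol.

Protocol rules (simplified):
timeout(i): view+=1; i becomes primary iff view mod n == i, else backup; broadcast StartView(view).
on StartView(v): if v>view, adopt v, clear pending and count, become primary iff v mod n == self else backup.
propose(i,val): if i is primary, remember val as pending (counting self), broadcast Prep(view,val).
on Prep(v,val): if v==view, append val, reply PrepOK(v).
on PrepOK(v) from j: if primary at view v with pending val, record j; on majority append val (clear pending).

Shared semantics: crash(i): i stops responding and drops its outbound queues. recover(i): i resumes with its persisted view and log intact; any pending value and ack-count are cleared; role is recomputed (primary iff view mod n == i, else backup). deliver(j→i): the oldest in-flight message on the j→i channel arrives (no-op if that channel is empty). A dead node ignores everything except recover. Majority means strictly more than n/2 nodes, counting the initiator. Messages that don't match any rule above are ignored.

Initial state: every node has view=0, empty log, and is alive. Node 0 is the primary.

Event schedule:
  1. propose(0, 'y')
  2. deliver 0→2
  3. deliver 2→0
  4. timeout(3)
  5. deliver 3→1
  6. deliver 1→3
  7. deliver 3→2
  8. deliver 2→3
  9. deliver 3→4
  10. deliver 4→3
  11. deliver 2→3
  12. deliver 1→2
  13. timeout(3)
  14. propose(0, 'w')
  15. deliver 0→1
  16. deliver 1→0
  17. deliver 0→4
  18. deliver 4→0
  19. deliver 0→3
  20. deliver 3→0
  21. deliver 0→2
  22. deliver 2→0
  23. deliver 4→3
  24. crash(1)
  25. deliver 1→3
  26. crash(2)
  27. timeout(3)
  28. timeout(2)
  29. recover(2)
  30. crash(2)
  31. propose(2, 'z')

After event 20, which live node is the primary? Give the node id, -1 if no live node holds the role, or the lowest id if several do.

1

[1] propose(0,'y') → ∅
[2] deliver 0→2 → N2(back v0 [y])
[3] deliver 2→0 → ∅
[4] timeout(3) → N3(back v1 [-])
[5] deliver 3→1 → N1(prim v1 [-])
[6] deliver 1→3 → ∅
[7] deliver 3→2 → N2(back v1 [y])
[8] deliver 2→3 → ∅
[9] deliver 3→4 → N4(back v1 [-])
[10] deliver 4→3 → ∅
[11] deliver 2→3 → ∅
[12] deliver 1→2 → ∅
[13] timeout(3) → N3(back v2 [-])
[14] propose(0,'w') → ∅
[15] deliver 0→1 → ∅
[16] deliver 1→0 → ∅
[17] deliver 0→4 → ∅
[18] deliver 4→0 → ∅
[19] deliver 0→3 → ∅
[20] deliver 3→0 → N0(back v1 [-])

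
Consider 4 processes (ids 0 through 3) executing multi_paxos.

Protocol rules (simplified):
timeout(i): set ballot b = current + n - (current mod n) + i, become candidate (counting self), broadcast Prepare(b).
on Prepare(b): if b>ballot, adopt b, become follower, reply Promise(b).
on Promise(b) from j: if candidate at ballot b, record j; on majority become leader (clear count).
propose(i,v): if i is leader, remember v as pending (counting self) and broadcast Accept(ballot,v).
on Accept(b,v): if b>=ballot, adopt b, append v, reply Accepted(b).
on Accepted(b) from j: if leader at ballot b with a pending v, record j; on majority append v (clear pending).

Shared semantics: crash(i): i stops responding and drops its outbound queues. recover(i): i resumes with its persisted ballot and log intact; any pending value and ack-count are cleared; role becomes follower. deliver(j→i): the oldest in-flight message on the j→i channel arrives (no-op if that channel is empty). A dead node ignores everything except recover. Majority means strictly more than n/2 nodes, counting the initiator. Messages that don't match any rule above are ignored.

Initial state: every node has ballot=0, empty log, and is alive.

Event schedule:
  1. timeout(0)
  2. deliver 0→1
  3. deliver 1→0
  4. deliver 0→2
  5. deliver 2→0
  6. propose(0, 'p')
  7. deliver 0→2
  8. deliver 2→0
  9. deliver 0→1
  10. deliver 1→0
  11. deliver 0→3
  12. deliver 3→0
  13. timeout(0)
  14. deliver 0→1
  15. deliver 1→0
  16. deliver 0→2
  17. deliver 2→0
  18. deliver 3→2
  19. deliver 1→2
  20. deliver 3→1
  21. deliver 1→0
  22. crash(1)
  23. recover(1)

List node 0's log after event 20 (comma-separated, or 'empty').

p

after 1 — timeout(0): n0:cand/b4/[-]
after 2 — deliver 0→1: n1:foll/b4/[-]
after 3 — deliver 1→0: ·
after 4 — deliver 0→2: n2:foll/b4/[-]
after 5 — deliver 2→0: n0:lead/b4/[-]
after 6 — propose(0,'p'): ·
after 7 — deliver 0→2: n2:foll/b4/[p]
after 8 — deliver 2→0: ·
after 9 — deliver 0→1: n1:foll/b4/[p]
after 10 — deliver 1→0: n0:lead/b4/[p]
after 11 — deliver 0→3: n3:foll/b4/[-]
after 12 — deliver 3→0: ·
after 13 — timeout(0): n0:cand/b8/[p]
after 14 — deliver 0→1: n1:foll/b8/[p]
after 15 — deliver 1→0: ·
after 16 — deliver 0→2: n2:foll/b8/[p]
after 17 — deliver 2→0: n0:lead/b8/[p]
after 18 — deliver 3→2: ·
after 19 — deliver 1→2: ·
after 20 — deliver 3→1: ·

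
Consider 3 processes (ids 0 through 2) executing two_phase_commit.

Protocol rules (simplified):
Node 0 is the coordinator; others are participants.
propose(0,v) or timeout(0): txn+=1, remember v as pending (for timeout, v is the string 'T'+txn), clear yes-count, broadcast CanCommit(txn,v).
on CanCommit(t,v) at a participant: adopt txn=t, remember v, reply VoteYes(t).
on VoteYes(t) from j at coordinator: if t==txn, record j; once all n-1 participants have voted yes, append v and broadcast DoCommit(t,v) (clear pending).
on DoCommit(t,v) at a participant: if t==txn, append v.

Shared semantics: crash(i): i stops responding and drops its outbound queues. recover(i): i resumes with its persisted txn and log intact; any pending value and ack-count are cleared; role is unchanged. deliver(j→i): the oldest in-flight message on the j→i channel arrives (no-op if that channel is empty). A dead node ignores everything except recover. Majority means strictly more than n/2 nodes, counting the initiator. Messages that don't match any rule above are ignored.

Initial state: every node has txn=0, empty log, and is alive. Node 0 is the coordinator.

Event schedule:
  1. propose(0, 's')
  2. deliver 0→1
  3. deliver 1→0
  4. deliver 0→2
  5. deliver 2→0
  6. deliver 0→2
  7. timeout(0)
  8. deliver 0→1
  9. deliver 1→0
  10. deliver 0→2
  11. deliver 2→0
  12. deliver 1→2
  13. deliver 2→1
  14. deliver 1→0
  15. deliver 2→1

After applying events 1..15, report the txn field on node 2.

2

1. propose(0,'s'):  <0:coor t1 ->
2. deliver 0→1:  <1:part t1 ->
3. deliver 1→0:  nop
4. deliver 0→2:  <2:part t1 ->
5. deliver 2→0:  <0:coor t1 s>
6. deliver 0→2:  <2:part t1 s>
7. timeout(0):  <0:coor t2 s>
8. deliver 0→1:  <1:part t1 s>
9. deliver 1→0:  nop
10. deliver 0→2:  <2:part t2 s>
11. deliver 2→0:  nop
12. deliver 1→2:  nop
13. deliver 2→1:  nop
14. deliver 1→0:  nop
15. deliver 2→1:  nop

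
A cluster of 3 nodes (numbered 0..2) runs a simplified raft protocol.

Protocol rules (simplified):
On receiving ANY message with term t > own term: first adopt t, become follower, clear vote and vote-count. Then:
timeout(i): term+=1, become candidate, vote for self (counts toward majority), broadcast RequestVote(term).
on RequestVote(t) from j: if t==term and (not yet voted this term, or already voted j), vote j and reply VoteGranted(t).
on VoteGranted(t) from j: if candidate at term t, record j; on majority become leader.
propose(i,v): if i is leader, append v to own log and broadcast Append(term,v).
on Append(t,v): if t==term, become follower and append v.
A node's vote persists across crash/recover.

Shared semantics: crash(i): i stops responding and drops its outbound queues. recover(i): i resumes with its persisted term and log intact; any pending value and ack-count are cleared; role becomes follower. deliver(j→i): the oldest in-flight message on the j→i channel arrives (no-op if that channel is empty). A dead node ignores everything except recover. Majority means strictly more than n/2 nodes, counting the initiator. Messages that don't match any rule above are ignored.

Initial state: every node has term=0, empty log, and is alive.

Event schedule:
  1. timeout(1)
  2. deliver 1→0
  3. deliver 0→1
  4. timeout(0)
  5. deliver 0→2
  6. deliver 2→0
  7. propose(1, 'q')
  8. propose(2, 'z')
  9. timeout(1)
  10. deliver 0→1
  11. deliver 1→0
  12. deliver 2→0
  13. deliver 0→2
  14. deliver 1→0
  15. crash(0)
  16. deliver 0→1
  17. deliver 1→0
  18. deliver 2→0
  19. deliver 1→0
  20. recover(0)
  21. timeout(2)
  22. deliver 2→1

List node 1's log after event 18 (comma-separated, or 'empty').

e1 timeout(1): 1[cand,t=1,-]
e2 deliver 1→0: 0[foll,t=1,-]
e3 deliver 0→1: 1[lead,t=1,-]
e4 timeout(0): 0[cand,t=2,-]
e5 deliver 0→2: 2[foll,t=2,-]
e6 deliver 2→0: 0[lead,t=2,-]
e7 propose(1,'q'): 1[lead,t=1,q]
e8 propose(2,'z'): ·
e9 timeout(1): 1[cand,t=2,q]
e10 deliver 0→1: ·
e11 deliver 1→0: ·
e12 deliver 2→0: ·
e13 deliver 0→2: ·
e14 deliver 1→0: ·
e15 crash(0): 0[✗lead,t=2,-]
e16 deliver 0→1: ·
e17 deliver 1→0: ·
e18 deliver 2→0: ·

q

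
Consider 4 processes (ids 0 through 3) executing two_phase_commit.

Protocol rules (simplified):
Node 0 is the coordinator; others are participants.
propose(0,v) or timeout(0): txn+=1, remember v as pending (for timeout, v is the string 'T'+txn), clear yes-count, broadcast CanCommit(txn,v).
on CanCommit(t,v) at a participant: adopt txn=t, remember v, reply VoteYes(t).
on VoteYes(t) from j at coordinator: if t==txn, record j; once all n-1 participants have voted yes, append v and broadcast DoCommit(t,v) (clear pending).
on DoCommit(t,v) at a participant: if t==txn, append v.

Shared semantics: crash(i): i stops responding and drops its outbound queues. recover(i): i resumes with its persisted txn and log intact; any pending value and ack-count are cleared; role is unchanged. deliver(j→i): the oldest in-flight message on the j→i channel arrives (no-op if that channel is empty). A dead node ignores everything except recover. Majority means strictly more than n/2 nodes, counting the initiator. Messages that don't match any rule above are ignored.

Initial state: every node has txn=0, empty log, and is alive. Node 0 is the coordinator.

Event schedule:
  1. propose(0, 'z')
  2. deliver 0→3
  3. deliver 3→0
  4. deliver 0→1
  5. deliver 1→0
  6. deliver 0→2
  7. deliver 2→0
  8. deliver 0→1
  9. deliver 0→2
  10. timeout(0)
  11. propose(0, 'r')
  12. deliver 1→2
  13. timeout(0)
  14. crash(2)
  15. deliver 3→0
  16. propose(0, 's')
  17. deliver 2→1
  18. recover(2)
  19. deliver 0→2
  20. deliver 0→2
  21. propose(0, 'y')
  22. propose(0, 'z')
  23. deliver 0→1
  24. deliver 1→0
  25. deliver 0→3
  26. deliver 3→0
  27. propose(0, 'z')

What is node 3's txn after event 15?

[1] propose(0,'z') → N0(coor t1 [-])
[2] deliver 0→3 → N3(part t1 [-])
[3] deliver 3→0 → ∅
[4] deliver 0→1 → N1(part t1 [-])
[5] deliver 1→0 → ∅
[6] deliver 0→2 → N2(part t1 [-])
[7] deliver 2→0 → N0(coor t1 [z])
[8] deliver 0→1 → N1(part t1 [z])
[9] deliver 0→2 → N2(part t1 [z])
[10] timeout(0) → N0(coor t2 [z])
[11] propose(0,'r') → N0(coor t3 [z])
[12] deliver 1→2 → ∅
[13] timeout(0) → N0(coor t4 [z])
[14] crash(2) → N2(✗part t1 [z])
[15] deliver 3→0 → ∅

1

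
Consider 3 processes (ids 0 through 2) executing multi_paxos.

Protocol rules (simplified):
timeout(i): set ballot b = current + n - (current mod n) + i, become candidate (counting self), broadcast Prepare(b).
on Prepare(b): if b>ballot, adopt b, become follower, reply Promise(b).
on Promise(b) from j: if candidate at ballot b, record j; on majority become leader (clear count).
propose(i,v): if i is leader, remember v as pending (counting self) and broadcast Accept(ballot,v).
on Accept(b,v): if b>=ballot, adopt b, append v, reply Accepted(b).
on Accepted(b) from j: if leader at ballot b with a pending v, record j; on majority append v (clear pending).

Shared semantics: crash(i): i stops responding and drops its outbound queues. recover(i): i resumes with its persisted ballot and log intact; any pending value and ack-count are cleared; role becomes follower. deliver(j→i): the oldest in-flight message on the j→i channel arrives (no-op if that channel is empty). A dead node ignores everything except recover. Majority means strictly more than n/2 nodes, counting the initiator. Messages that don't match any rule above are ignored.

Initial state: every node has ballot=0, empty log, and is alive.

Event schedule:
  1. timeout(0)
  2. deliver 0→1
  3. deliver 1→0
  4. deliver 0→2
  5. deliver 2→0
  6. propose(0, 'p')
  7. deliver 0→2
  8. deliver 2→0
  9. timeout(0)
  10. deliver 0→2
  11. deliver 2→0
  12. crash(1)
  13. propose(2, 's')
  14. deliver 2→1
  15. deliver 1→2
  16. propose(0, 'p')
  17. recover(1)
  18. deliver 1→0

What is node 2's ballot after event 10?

6

step 1 timeout(0): 0={cand,b=3,log=-}
step 2 deliver 0→1: 1={foll,b=3,log=-}
step 3 deliver 1→0: 0={lead,b=3,log=-}
step 4 deliver 0→2: 2={foll,b=3,log=-}
step 5 deliver 2→0: —
step 6 propose(0,'p'): —
step 7 deliver 0→2: 2={foll,b=3,log=p}
step 8 deliver 2→0: 0={lead,b=3,log=p}
step 9 timeout(0): 0={cand,b=6,log=p}
step 10 deliver 0→2: 2={foll,b=6,log=p}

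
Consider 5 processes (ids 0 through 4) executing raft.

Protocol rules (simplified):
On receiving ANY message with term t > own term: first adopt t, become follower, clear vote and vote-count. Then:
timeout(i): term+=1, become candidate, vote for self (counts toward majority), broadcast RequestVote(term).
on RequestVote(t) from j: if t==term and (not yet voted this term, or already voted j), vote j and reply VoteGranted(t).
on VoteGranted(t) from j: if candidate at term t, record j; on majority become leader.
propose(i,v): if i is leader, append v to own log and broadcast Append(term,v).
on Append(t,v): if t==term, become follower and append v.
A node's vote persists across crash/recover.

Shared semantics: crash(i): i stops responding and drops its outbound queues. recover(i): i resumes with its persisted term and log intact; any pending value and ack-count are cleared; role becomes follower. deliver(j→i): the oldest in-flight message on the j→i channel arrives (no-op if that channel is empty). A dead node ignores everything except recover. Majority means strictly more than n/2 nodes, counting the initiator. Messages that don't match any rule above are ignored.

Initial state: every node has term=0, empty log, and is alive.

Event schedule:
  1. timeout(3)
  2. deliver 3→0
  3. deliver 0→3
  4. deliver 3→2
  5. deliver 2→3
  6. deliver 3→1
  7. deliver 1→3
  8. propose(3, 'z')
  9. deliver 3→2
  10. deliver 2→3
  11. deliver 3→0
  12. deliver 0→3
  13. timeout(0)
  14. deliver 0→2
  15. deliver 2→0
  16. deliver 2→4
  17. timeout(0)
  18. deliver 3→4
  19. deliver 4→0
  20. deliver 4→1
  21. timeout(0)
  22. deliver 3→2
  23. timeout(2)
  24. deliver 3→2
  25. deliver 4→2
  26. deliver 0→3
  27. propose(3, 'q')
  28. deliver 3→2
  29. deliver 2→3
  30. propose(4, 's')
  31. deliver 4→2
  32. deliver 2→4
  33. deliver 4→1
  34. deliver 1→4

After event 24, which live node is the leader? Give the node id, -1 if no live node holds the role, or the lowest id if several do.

3

step 1 timeout(3): 3={cand,t=1,log=-}
step 2 deliver 3→0: 0={foll,t=1,log=-}
step 3 deliver 0→3: —
step 4 deliver 3→2: 2={foll,t=1,log=-}
step 5 deliver 2→3: 3={lead,t=1,log=-}
step 6 deliver 3→1: 1={foll,t=1,log=-}
step 7 deliver 1→3: —
step 8 propose(3,'z'): 3={lead,t=1,log=z}
step 9 deliver 3→2: 2={foll,t=1,log=z}
step 10 deliver 2→3: —
step 11 deliver 3→0: 0={foll,t=1,log=z}
step 12 deliver 0→3: —
step 13 timeout(0): 0={cand,t=2,log=z}
step 14 deliver 0→2: 2={foll,t=2,log=z}
step 15 deliver 2→0: —
step 16 deliver 2→4: —
step 17 timeout(0): 0={cand,t=3,log=z}
step 18 deliver 3→4: 4={foll,t=1,log=-}
step 19 deliver 4→0: —
step 20 deliver 4→1: —
step 21 timeout(0): 0={cand,t=4,log=z}
step 22 deliver 3→2: —
step 23 timeout(2): 2={cand,t=3,log=z}
step 24 deliver 3→2: —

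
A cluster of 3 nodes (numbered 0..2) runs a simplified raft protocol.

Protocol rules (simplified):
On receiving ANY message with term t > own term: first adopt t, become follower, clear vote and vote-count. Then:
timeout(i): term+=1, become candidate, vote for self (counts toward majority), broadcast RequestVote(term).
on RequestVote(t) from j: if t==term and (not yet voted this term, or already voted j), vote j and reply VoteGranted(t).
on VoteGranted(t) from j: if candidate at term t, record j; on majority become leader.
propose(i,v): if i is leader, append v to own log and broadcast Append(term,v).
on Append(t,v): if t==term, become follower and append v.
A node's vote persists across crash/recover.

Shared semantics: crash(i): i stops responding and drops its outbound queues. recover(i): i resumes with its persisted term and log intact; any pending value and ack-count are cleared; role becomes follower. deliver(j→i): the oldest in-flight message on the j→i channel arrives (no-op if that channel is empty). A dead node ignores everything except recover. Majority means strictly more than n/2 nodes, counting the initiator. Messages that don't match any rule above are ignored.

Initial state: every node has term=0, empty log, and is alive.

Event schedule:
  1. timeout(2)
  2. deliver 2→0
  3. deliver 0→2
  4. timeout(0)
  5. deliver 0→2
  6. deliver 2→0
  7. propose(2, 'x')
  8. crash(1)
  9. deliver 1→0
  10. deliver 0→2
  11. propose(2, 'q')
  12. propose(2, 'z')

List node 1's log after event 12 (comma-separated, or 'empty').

step 1 timeout(2): 2={cand,t=1,log=-}
step 2 deliver 2→0: 0={foll,t=1,log=-}
step 3 deliver 0→2: 2={lead,t=1,log=-}
step 4 timeout(0): 0={cand,t=2,log=-}
step 5 deliver 0→2: 2={foll,t=2,log=-}
step 6 deliver 2→0: 0={lead,t=2,log=-}
step 7 propose(2,'x'): —
step 8 crash(1): 1={✗foll,t=0,log=-}
step 9 deliver 1→0: —
step 10 deliver 0→2: —
step 11 propose(2,'q'): —
step 12 propose(2,'z'): —

empty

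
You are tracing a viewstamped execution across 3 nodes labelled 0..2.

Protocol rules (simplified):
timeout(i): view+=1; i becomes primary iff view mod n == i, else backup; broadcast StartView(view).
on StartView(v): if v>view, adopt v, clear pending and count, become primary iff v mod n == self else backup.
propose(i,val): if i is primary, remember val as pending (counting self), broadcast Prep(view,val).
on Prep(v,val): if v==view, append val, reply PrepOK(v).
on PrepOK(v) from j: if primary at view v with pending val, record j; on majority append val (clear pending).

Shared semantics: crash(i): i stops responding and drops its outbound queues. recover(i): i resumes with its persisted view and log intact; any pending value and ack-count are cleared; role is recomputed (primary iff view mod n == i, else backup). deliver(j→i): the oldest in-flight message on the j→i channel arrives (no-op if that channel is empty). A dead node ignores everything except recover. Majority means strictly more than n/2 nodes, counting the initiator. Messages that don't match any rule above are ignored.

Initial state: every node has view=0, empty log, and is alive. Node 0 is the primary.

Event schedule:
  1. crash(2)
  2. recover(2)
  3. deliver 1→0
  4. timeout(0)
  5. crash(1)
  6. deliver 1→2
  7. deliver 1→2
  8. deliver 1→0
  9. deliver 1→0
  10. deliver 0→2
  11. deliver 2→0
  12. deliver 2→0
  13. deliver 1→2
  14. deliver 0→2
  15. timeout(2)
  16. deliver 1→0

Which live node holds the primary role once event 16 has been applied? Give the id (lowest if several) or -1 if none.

e1 crash(2): 2[✗back,v=0,-]
e2 recover(2): 2[back,v=0,-]
e3 deliver 1→0: ·
e4 timeout(0): 0[back,v=1,-]
e5 crash(1): 1[✗back,v=0,-]
e6 deliver 1→2: ·
e7 deliver 1→2: ·
e8 deliver 1→0: ·
e9 deliver 1→0: ·
e10 deliver 0→2: 2[back,v=1,-]
e11 deliver 2→0: ·
e12 deliver 2→0: ·
e13 deliver 1→2: ·
e14 deliver 0→2: ·
e15 timeout(2): 2[prim,v=2,-]
e16 deliver 1→0: ·

2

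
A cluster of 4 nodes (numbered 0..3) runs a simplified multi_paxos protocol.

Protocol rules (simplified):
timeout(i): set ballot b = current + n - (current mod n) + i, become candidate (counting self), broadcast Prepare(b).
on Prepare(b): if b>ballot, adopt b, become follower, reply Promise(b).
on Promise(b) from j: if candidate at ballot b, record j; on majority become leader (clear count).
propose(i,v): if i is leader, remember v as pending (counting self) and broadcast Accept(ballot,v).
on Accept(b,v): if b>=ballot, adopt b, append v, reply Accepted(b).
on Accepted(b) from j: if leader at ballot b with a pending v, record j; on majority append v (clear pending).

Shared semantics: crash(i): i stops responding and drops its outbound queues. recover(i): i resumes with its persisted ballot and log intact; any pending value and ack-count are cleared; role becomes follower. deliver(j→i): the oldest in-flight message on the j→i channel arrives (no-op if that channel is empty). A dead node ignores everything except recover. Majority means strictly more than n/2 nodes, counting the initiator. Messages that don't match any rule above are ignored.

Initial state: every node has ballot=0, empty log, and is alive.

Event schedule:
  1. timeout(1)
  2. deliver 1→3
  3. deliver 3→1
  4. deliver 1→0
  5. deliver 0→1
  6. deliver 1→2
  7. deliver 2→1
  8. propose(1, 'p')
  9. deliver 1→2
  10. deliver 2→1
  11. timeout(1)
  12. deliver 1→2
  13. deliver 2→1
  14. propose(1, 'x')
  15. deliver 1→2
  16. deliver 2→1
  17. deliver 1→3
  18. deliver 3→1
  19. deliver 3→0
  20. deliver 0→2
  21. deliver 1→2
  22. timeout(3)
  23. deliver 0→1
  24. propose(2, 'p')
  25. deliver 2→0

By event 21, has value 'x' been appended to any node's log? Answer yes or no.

no

1. timeout(1):  <1:cand b5 ->
2. deliver 1→3:  <3:foll b5 ->
3. deliver 3→1:  nop
4. deliver 1→0:  <0:foll b5 ->
5. deliver 0→1:  <1:lead b5 ->
6. deliver 1→2:  <2:foll b5 ->
7. deliver 2→1:  nop
8. propose(1,'p'):  nop
9. deliver 1→2:  <2:foll b5 p>
10. deliver 2→1:  nop
11. timeout(1):  <1:cand b9 ->
12. deliver 1→2:  <2:foll b9 p>
13. deliver 2→1:  nop
14. propose(1,'x'):  nop
15. deliver 1→2:  nop
16. deliver 2→1:  nop
17. deliver 1→3:  <3:foll b5 p>
18. deliver 3→1:  nop
19. deliver 3→0:  nop
20. deliver 0→2:  nop
21. deliver 1→2:  nop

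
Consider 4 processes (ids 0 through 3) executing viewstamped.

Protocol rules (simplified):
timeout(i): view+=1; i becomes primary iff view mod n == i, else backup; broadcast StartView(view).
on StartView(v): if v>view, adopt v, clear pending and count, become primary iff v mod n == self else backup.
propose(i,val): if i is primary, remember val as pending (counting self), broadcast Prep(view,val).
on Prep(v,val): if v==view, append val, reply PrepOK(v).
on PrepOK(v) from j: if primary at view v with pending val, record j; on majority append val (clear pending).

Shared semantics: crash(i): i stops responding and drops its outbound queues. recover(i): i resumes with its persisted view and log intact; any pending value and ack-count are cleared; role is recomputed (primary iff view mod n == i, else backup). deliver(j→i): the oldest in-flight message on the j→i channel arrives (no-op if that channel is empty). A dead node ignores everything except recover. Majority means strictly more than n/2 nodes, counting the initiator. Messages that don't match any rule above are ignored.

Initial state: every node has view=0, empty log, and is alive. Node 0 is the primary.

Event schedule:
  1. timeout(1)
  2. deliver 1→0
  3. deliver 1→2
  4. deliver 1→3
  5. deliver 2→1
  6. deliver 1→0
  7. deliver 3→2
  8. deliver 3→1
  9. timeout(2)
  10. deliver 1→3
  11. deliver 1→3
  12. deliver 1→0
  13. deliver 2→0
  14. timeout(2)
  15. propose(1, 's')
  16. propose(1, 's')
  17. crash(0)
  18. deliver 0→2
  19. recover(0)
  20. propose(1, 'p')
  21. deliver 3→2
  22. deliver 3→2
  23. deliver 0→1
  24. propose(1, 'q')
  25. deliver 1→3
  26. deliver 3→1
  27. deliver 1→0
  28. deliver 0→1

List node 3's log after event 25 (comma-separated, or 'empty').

after 1 — timeout(1): n1:prim/v1/[-]
after 2 — deliver 1→0: n0:back/v1/[-]
after 3 — deliver 1→2: n2:back/v1/[-]
after 4 — deliver 1→3: n3:back/v1/[-]
after 5 — deliver 2→1: ·
after 6 — deliver 1→0: ·
after 7 — deliver 3→2: ·
after 8 — deliver 3→1: ·
after 9 — timeout(2): n2:prim/v2/[-]
after 10 — deliver 1→3: ·
after 11 — deliver 1→3: ·
after 12 — deliver 1→0: ·
after 13 — deliver 2→0: n0:back/v2/[-]
after 14 — timeout(2): n2:back/v3/[-]
after 15 — propose(1,'s'): ·
after 16 — propose(1,'s'): ·
after 17 — crash(0): n0:✗back/v2/[-]
after 18 — deliver 0→2: ·
after 19 — recover(0): n0:back/v2/[-]
after 20 — propose(1,'p'): ·
after 21 — deliver 3→2: ·
after 22 — deliver 3→2: ·
after 23 — deliver 0→1: ·
after 24 — propose(1,'q'): ·
after 25 — deliver 1→3: n3:back/v1/[s]

s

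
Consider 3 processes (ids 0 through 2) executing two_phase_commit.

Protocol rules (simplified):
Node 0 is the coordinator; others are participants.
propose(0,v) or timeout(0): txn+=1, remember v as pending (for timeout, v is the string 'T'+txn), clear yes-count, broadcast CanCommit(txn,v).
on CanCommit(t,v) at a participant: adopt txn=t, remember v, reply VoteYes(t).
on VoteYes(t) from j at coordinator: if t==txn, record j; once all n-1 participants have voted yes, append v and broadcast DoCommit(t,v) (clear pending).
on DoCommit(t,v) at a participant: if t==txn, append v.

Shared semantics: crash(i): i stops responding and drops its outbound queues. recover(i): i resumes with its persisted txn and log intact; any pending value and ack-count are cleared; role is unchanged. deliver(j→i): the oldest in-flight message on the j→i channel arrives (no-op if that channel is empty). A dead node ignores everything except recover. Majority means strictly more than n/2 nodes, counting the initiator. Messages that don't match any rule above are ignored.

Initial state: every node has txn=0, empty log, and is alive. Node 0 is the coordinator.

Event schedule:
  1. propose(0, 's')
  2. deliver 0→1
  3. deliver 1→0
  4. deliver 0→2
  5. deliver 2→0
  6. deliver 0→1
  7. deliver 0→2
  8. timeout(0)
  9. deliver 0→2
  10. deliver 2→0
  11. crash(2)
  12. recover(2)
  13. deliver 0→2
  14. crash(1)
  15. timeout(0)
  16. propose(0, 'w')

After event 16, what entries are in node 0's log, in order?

step 1 propose(0,'s'): 0={coor,t=1,log=-}
step 2 deliver 0→1: 1={part,t=1,log=-}
step 3 deliver 1→0: —
step 4 deliver 0→2: 2={part,t=1,log=-}
step 5 deliver 2→0: 0={coor,t=1,log=s}
step 6 deliver 0→1: 1={part,t=1,log=s}
step 7 deliver 0→2: 2={part,t=1,log=s}
step 8 timeout(0): 0={coor,t=2,log=s}
step 9 deliver 0→2: 2={part,t=2,log=s}
step 10 deliver 2→0: —
step 11 crash(2): 2={✗part,t=2,log=s}
step 12 recover(2): 2={part,t=2,log=s}
step 13 deliver 0→2: —
step 14 crash(1): 1={✗part,t=1,log=s}
step 15 timeout(0): 0={coor,t=3,log=s}
step 16 propose(0,'w'): 0={coor,t=4,log=s}

s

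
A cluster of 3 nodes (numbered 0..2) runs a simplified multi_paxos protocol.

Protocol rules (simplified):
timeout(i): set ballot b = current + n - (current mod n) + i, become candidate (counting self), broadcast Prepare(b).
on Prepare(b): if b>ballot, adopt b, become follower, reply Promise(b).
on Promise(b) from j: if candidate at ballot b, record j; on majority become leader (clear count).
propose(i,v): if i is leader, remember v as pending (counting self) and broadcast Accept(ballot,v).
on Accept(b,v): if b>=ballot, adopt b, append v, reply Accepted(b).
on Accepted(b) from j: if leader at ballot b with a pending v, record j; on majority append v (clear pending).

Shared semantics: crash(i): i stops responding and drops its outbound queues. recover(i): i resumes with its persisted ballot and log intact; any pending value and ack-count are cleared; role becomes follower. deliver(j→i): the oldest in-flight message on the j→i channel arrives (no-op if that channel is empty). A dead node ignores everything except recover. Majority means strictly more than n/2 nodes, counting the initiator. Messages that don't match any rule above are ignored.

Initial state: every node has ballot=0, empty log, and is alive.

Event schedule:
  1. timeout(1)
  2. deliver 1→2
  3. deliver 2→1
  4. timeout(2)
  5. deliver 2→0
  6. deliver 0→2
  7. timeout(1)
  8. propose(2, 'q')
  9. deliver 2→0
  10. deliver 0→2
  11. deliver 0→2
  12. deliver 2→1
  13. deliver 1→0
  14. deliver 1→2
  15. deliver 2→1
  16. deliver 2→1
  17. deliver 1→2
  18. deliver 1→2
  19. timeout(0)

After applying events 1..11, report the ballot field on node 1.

[1] timeout(1) → N1(cand b4 [-])
[2] deliver 1→2 → N2(foll b4 [-])
[3] deliver 2→1 → N1(lead b4 [-])
[4] timeout(2) → N2(cand b8 [-])
[5] deliver 2→0 → N0(foll b8 [-])
[6] deliver 0→2 → N2(lead b8 [-])
[7] timeout(1) → N1(cand b7 [-])
[8] propose(2,'q') → ∅
[9] deliver 2→0 → N0(foll b8 [q])
[10] deliver 0→2 → N2(lead b8 [q])
[11] deliver 0→2 → ∅

7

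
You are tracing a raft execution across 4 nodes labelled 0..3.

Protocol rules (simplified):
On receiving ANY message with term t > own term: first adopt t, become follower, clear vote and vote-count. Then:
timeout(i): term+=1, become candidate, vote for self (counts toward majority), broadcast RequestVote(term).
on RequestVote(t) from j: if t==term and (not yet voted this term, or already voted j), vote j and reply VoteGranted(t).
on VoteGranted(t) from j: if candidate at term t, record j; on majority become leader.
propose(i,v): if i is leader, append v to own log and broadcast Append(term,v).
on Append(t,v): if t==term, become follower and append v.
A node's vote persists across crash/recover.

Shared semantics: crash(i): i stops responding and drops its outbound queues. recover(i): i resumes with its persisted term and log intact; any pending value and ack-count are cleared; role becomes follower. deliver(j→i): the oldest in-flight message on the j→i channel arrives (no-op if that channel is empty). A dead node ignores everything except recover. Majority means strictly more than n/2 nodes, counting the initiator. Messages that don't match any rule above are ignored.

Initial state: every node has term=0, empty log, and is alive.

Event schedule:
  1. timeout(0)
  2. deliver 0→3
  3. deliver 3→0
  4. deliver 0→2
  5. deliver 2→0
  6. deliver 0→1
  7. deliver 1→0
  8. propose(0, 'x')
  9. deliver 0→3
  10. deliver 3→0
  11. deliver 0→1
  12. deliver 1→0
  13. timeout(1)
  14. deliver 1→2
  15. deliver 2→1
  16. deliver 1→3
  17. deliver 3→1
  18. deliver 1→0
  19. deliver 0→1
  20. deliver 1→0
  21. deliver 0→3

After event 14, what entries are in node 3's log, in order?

step 1 timeout(0): 0={cand,t=1,log=-}
step 2 deliver 0→3: 3={foll,t=1,log=-}
step 3 deliver 3→0: —
step 4 deliver 0→2: 2={foll,t=1,log=-}
step 5 deliver 2→0: 0={lead,t=1,log=-}
step 6 deliver 0→1: 1={foll,t=1,log=-}
step 7 deliver 1→0: —
step 8 propose(0,'x'): 0={lead,t=1,log=x}
step 9 deliver 0→3: 3={foll,t=1,log=x}
step 10 deliver 3→0: —
step 11 deliver 0→1: 1={foll,t=1,log=x}
step 12 deliver 1→0: —
step 13 timeout(1): 1={cand,t=2,log=x}
step 14 deliver 1→2: 2={foll,t=2,log=-}

x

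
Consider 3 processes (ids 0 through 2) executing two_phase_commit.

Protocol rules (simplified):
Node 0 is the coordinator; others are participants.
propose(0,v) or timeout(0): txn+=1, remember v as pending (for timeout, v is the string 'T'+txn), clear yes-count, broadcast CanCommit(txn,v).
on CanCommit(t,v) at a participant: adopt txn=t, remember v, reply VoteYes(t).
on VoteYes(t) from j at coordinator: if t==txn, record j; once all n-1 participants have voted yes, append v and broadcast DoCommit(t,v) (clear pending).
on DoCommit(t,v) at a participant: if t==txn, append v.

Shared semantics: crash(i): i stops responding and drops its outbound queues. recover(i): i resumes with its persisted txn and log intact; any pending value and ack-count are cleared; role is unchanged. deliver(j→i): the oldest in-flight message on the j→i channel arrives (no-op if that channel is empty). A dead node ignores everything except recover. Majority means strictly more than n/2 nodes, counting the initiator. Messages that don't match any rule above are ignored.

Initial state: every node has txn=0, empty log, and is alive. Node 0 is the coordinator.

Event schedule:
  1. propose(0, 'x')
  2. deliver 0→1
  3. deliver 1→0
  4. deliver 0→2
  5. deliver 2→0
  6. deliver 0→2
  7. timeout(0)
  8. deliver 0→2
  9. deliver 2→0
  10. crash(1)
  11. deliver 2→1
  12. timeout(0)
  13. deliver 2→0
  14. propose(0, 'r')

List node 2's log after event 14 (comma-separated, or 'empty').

x

e1 propose(0,'x'): 0[coor,t=1,-]
e2 deliver 0→1: 1[part,t=1,-]
e3 deliver 1→0: ·
e4 deliver 0→2: 2[part,t=1,-]
e5 deliver 2→0: 0[coor,t=1,x]
e6 deliver 0→2: 2[part,t=1,x]
e7 timeout(0): 0[coor,t=2,x]
e8 deliver 0→2: 2[part,t=2,x]
e9 deliver 2→0: ·
e10 crash(1): 1[✗part,t=1,-]
e11 deliver 2→1: ·
e12 timeout(0): 0[coor,t=3,x]
e13 deliver 2→0: ·
e14 propose(0,'r'): 0[coor,t=4,x]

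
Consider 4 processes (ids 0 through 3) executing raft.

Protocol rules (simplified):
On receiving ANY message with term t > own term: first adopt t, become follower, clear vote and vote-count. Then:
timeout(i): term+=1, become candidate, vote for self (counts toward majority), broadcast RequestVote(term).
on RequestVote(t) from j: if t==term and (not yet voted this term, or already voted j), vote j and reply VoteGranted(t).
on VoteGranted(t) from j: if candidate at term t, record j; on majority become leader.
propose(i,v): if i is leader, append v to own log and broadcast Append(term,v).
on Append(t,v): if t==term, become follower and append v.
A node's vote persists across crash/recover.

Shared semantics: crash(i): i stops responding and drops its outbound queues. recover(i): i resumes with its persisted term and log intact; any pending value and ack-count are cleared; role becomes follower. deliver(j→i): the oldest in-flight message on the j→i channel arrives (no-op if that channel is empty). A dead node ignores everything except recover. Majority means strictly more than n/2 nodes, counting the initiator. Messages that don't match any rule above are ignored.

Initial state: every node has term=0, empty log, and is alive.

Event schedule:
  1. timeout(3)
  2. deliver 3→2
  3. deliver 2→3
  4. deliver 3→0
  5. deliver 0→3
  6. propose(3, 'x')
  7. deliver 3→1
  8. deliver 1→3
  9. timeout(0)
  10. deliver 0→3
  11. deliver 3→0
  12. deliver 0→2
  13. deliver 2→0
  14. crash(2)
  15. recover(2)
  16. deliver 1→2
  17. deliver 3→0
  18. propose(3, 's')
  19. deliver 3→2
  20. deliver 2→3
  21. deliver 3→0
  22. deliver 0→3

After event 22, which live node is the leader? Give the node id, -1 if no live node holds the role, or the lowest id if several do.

0

[1] timeout(3) → N3(cand t1 [-])
[2] deliver 3→2 → N2(foll t1 [-])
[3] deliver 2→3 → ∅
[4] deliver 3→0 → N0(foll t1 [-])
[5] deliver 0→3 → N3(lead t1 [-])
[6] propose(3,'x') → N3(lead t1 [x])
[7] deliver 3→1 → N1(foll t1 [-])
[8] deliver 1→3 → ∅
[9] timeout(0) → N0(cand t2 [-])
[10] deliver 0→3 → N3(foll t2 [x])
[11] deliver 3→0 → ∅
[12] deliver 0→2 → N2(foll t2 [-])
[13] deliver 2→0 → ∅
[14] crash(2) → N2(✗foll t2 [-])
[15] recover(2) → N2(foll t2 [-])
[16] deliver 1→2 → ∅
[17] deliver 3→0 → N0(lead t2 [-])
[18] propose(3,'s') → ∅
[19] deliver 3→2 → ∅
[20] deliver 2→3 → ∅
[21] deliver 3→0 → ∅
[22] deliver 0→3 → ∅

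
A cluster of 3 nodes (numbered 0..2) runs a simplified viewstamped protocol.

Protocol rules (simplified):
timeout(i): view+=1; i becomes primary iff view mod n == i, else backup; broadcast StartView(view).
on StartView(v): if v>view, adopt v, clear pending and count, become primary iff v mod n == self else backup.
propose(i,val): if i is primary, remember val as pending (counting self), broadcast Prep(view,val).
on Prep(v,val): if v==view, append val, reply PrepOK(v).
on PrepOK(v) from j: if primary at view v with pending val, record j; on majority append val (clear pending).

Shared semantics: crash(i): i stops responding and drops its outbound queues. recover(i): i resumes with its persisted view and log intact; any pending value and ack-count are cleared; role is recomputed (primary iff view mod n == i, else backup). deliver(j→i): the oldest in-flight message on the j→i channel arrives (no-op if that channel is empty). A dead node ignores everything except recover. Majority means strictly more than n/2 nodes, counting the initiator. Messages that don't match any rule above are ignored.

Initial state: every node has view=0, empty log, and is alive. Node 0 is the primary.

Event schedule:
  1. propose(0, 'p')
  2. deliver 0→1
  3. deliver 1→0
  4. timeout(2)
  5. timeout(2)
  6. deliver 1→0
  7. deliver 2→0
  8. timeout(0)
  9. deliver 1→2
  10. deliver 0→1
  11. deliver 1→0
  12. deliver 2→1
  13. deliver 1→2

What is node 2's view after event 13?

step 1 propose(0,'p'): —
step 2 deliver 0→1: 1={back,v=0,log=p}
step 3 deliver 1→0: 0={prim,v=0,log=p}
step 4 timeout(2): 2={back,v=1,log=-}
step 5 timeout(2): 2={prim,v=2,log=-}
step 6 deliver 1→0: —
step 7 deliver 2→0: 0={back,v=1,log=p}
step 8 timeout(0): 0={back,v=2,log=p}
step 9 deliver 1→2: —
step 10 deliver 0→1: 1={back,v=2,log=p}
step 11 deliver 1→0: —
step 12 deliver 2→1: —
step 13 deliver 1→2: —

2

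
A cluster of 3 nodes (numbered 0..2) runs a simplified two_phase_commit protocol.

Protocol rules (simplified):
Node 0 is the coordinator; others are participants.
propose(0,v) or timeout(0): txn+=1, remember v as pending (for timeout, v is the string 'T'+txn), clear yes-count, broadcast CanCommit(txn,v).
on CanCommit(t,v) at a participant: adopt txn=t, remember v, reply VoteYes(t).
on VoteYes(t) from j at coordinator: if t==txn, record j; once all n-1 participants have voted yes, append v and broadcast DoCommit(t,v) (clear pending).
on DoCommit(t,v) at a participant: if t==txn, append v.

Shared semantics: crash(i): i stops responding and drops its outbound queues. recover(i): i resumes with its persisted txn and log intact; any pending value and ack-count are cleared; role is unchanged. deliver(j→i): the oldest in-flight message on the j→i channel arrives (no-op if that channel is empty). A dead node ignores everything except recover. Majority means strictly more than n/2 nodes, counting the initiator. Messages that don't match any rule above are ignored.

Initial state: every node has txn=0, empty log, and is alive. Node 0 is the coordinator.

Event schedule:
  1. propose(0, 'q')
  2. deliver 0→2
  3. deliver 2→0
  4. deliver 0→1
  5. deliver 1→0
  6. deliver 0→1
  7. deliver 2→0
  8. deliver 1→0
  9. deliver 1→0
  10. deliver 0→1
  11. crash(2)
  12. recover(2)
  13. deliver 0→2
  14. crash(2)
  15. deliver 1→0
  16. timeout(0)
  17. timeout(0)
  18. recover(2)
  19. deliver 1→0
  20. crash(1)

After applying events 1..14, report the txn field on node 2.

e1 propose(0,'q'): 0[coor,t=1,-]
e2 deliver 0→2: 2[part,t=1,-]
e3 deliver 2→0: ·
e4 deliver 0→1: 1[part,t=1,-]
e5 deliver 1→0: 0[coor,t=1,q]
e6 deliver 0→1: 1[part,t=1,q]
e7 deliver 2→0: ·
e8 deliver 1→0: ·
e9 deliver 1→0: ·
e10 deliver 0→1: ·
e11 crash(2): 2[✗part,t=1,-]
e12 recover(2): 2[part,t=1,-]
e13 deliver 0→2: 2[part,t=1,q]
e14 crash(2): 2[✗part,t=1,q]

1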